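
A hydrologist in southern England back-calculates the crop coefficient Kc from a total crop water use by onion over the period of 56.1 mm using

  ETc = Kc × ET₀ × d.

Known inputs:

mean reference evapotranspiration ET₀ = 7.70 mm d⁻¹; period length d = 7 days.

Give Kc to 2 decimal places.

ETc = Kc × ET₀ × d  ⇒  Kc = ETc / (ET₀ × d)
Kc = 56.1 / (7.70 × 7) = 56.1 / 53.90 = 1.0408

1.04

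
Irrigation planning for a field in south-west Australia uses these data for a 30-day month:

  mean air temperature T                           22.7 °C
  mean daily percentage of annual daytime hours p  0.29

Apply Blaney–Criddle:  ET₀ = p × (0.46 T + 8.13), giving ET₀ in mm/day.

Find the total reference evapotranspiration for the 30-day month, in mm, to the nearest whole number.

162 mm

ET₀ = 0.29 × (0.46 × 22.7 + 8.13) = 0.29 × 18.572 = 5.3859 mm/d
Monthly total = 5.3859 × 30 = 161.577 mm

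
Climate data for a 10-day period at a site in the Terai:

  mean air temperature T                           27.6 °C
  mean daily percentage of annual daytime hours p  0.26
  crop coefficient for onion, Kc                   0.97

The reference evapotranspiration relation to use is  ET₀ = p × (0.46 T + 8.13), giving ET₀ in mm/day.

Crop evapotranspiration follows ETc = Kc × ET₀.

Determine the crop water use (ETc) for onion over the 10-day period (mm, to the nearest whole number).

ET₀ = 0.26 × (0.46 × 27.6 + 8.13) = 0.26 × 20.826 = 5.4148 mm/d
ETc = Kc × ET₀ = 0.97 × 5.4148 = 5.2524 mm/d
Over 10 days: 5.2524 × 10 = 52.524 mm

53 mm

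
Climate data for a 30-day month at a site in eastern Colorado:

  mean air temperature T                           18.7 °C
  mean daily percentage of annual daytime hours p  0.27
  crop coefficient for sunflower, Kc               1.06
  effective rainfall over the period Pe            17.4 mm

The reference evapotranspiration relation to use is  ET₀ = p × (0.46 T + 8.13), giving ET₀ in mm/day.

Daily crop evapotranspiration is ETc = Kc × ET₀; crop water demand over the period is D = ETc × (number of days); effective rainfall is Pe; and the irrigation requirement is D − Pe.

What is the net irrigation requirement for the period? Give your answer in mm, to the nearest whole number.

126 mm

ET₀ = 0.27 × (0.46 × 18.7 + 8.13) = 0.27 × 16.732 = 4.5176 mm/d
ETc = Kc × ET₀ = 1.06 × 4.5176 = 4.7887 mm/d
Crop demand D = ETc × 30 d = 4.7887 × 30 = 143.661 mm
D − Pe = 143.661 − 17.4 = 126.261 mm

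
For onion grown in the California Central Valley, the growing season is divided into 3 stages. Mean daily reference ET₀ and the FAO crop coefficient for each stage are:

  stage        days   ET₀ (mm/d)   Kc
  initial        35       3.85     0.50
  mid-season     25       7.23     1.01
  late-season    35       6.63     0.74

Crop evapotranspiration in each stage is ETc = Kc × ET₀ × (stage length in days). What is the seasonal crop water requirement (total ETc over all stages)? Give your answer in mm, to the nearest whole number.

initial: 0.50 × 3.85 × 35 = 67.38 mm
mid-season: 1.01 × 7.23 × 25 = 182.56 mm
late-season: 0.74 × 6.63 × 35 = 171.72 mm
Seasonal total = 421.66 mm

422 mm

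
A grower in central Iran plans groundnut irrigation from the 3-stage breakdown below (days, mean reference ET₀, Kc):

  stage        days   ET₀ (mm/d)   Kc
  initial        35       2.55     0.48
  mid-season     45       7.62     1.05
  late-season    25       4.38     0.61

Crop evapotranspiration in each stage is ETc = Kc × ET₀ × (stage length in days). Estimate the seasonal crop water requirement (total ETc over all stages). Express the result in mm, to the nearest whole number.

initial: 0.48 × 2.55 × 35 = 42.84 mm
mid-season: 1.05 × 7.62 × 45 = 360.05 mm
late-season: 0.61 × 4.38 × 25 = 66.80 mm
Seasonal total = 469.69 mm

470 mm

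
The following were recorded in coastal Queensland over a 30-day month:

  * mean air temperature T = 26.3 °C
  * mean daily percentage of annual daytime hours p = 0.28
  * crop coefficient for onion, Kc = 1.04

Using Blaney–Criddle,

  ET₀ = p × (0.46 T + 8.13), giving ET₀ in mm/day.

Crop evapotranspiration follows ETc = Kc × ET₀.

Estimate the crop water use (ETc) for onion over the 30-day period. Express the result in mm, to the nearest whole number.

177 mm

ET₀ = 0.28 × (0.46 × 26.3 + 8.13) = 0.28 × 20.228 = 5.6638 mm/d
ETc = Kc × ET₀ = 1.04 × 5.6638 = 5.8904 mm/d
Over 30 days: 5.8904 × 30 = 176.712 mm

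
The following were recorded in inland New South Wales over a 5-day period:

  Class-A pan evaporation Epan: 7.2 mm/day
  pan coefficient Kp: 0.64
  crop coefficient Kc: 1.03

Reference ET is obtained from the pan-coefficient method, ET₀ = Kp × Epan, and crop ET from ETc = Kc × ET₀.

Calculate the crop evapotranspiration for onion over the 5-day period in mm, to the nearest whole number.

ET₀ = 0.64 × 7.2 = 4.6080 mm/d
ETc = Kc × ET₀ = 1.03 × 4.6080 = 4.7462 mm/d
Over 5 days: 4.7462 × 5 = 23.731 mm

24 mm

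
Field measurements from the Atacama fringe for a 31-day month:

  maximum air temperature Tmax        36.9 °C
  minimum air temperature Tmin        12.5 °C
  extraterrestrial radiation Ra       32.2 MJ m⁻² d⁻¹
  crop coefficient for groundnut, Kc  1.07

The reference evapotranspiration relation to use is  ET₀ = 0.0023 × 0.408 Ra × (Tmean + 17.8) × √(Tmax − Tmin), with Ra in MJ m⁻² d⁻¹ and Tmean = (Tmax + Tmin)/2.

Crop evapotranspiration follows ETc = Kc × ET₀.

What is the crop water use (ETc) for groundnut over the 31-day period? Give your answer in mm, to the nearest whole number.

Tmean = (36.9 + 12.5)/2 = 24.70 °C
0.408 Ra = 0.408 × 32.2 = 13.1376 mm/d equivalent
ET₀ = 0.0023 × 13.1376 × (24.70 + 17.8) × √24.4 = 0.0023 × 13.1376 × 42.50 × 4.9396 = 6.3434 mm/d
ETc = Kc × ET₀ = 1.07 × 6.3434 = 6.7874 mm/d
Over 31 days: 6.7874 × 31 = 210.409 mm

210 mm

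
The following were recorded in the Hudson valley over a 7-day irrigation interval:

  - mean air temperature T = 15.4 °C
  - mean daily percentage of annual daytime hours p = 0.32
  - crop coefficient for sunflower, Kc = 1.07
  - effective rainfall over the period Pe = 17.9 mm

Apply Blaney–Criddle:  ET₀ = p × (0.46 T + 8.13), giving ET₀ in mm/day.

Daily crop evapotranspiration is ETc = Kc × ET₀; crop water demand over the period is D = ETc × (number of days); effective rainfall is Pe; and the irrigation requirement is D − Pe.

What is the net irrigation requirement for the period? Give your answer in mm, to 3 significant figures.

18.6 mm

ET₀ = 0.32 × (0.46 × 15.4 + 8.13) = 0.32 × 15.214 = 4.8685 mm/d
ETc = Kc × ET₀ = 1.07 × 4.8685 = 5.2093 mm/d
Crop demand D = ETc × 7 d = 5.2093 × 7 = 36.465 mm
D − Pe = 36.465 − 17.9 = 18.565 mm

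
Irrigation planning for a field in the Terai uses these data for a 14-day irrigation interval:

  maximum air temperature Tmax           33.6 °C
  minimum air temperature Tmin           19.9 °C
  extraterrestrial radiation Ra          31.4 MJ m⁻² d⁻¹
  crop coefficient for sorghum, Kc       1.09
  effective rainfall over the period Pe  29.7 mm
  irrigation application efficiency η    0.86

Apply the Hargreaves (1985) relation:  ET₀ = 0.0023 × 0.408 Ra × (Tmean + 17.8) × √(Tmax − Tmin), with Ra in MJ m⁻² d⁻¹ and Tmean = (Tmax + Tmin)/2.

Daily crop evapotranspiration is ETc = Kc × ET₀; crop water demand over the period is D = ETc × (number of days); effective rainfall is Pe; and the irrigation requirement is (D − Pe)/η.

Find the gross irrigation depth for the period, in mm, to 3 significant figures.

51.7 mm

Tmean = (33.6 + 19.9)/2 = 26.75 °C
0.408 Ra = 0.408 × 31.4 = 12.8112 mm/d equivalent
ET₀ = 0.0023 × 12.8112 × (26.75 + 17.8) × √13.7 = 0.0023 × 12.8112 × 44.55 × 3.7014 = 4.8588 mm/d
ETc = Kc × ET₀ = 1.09 × 4.8588 = 5.2961 mm/d
Crop demand D = ETc × 14 d = 5.2961 × 14 = 74.145 mm
D − Pe = 74.145 − 29.7 = 44.445 mm
Gross irrigation = 44.445 / 0.86 = 51.680 mm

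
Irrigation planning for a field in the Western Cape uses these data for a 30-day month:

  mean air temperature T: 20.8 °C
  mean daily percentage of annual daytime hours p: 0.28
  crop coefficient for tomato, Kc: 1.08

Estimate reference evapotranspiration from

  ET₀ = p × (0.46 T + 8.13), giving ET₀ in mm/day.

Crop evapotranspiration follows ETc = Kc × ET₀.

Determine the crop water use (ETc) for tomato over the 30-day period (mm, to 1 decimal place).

160.6 mm

ET₀ = 0.28 × (0.46 × 20.8 + 8.13) = 0.28 × 17.698 = 4.9554 mm/d
ETc = Kc × ET₀ = 1.08 × 4.9554 = 5.3518 mm/d
Over 30 days: 5.3518 × 30 = 160.554 mm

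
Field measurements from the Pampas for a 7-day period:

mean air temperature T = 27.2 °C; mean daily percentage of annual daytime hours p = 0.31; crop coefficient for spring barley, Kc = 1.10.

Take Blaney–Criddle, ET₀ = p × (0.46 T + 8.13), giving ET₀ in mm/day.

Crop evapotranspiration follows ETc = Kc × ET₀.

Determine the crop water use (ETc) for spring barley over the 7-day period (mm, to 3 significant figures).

49.3 mm

ET₀ = 0.31 × (0.46 × 27.2 + 8.13) = 0.31 × 20.642 = 6.3990 mm/d
ETc = Kc × ET₀ = 1.10 × 6.3990 = 7.0389 mm/d
Over 7 days: 7.0389 × 7 = 49.272 mm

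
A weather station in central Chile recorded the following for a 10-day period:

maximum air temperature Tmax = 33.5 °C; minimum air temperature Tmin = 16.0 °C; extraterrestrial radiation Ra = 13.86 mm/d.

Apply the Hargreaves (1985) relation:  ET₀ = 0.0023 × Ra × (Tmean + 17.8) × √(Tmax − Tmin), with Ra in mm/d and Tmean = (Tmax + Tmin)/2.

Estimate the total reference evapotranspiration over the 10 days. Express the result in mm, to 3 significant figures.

56.7 mm

Tmean = (33.5 + 16.0)/2 = 24.75 °C
ET₀ = 0.0023 × 13.86 × (24.75 + 17.8) × √17.5 = 0.0023 × 13.86 × 42.55 × 4.1833 = 5.6743 mm/d
Over 10 days: 5.6743 × 10 = 56.743 mm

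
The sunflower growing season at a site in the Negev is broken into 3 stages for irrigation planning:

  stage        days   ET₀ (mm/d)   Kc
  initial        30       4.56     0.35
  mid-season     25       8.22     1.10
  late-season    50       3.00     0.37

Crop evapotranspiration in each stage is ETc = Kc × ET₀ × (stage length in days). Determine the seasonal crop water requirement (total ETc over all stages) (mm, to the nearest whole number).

initial: 0.35 × 4.56 × 30 = 47.88 mm
mid-season: 1.10 × 8.22 × 25 = 226.05 mm
late-season: 0.37 × 3.00 × 50 = 55.50 mm
Seasonal total = 329.43 mm

329 mm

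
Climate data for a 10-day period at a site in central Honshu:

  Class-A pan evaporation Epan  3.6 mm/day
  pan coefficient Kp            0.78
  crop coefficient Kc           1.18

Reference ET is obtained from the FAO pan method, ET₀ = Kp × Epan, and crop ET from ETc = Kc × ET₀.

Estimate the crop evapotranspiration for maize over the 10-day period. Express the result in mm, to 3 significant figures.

33.1 mm

ET₀ = 0.78 × 3.6 = 2.8080 mm/d
ETc = Kc × ET₀ = 1.18 × 2.8080 = 3.3134 mm/d
Over 10 days: 3.3134 × 10 = 33.134 mm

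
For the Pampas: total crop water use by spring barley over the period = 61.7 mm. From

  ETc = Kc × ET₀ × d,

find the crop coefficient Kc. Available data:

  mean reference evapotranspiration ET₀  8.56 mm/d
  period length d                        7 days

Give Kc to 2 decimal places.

1.03

ETc = Kc × ET₀ × d  ⇒  Kc = ETc / (ET₀ × d)
Kc = 61.7 / (8.56 × 7) = 61.7 / 59.92 = 1.0297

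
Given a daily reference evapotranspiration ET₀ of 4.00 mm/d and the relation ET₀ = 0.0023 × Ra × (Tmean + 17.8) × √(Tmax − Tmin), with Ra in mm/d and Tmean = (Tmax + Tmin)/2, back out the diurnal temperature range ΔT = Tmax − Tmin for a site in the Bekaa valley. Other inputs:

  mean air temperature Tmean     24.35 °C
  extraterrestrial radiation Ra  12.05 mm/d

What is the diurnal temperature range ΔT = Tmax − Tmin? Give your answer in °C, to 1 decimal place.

11.7 °C

√ΔT = ET₀ / [0.0023 × Ra × (Tmean+17.8)] = 4.00 / (0.0023 × 12.05 × 42.15) = 3.4241
ΔT = 3.4241² = 11.724 °C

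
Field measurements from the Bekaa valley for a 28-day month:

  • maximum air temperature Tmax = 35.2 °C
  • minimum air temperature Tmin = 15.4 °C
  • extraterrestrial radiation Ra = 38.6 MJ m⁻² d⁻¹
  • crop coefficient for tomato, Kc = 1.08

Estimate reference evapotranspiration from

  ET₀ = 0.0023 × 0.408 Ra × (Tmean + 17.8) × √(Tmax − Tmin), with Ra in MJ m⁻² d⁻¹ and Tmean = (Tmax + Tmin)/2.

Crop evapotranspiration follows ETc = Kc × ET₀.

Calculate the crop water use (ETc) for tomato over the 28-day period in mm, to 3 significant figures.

210 mm

Tmean = (35.2 + 15.4)/2 = 25.30 °C
0.408 Ra = 0.408 × 38.6 = 15.7488 mm/d equivalent
ET₀ = 0.0023 × 15.7488 × (25.30 + 17.8) × √19.8 = 0.0023 × 15.7488 × 43.10 × 4.4497 = 6.9468 mm/d
ETc = Kc × ET₀ = 1.08 × 6.9468 = 7.5025 mm/d
Over 28 days: 7.5025 × 28 = 210.070 mm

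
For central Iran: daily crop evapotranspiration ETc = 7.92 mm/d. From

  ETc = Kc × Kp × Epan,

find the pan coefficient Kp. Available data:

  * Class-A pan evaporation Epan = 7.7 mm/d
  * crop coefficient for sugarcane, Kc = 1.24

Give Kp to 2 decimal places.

0.83

ETc = Kc × Kp × Epan  ⇒  Kp = ETc / (Kc × Epan)
Kp = 7.92 / (1.24 × 7.7) = 7.92 / 9.548 = 0.8295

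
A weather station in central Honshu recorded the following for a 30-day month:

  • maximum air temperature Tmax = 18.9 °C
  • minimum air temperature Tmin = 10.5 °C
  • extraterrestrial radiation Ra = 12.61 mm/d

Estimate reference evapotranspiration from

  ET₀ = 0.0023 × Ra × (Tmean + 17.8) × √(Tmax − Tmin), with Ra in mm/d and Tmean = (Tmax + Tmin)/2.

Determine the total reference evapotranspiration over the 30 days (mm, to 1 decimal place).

82.0 mm

Tmean = (18.9 + 10.5)/2 = 14.70 °C
ET₀ = 0.0023 × 12.61 × (14.70 + 17.8) × √8.4 = 0.0023 × 12.61 × 32.50 × 2.8983 = 2.7319 mm/d
Over 30 days: 2.7319 × 30 = 81.957 mm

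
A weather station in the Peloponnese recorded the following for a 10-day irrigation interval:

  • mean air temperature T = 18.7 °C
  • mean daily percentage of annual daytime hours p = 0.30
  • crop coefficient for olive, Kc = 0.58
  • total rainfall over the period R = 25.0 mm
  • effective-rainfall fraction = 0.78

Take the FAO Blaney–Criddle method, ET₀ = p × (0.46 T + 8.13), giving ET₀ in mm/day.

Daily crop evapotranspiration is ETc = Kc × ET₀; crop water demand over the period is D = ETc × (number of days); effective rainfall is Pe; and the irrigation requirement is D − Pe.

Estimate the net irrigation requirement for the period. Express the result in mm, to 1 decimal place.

ET₀ = 0.30 × (0.46 × 18.7 + 8.13) = 0.30 × 16.732 = 5.0196 mm/d
ETc = Kc × ET₀ = 0.58 × 5.0196 = 2.9114 mm/d
Crop demand D = ETc × 10 d = 2.9114 × 10 = 29.114 mm
Pe = 0.78 × 25.0 = 19.500 mm
D − Pe = 29.114 − 19.500 = 9.614 mm

9.6 mm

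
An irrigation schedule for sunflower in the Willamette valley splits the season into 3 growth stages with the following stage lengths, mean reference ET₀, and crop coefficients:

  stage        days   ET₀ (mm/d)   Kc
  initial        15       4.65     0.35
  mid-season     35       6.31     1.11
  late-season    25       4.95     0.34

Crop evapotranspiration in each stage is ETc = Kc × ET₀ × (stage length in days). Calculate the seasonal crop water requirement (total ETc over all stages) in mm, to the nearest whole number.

initial: 0.35 × 4.65 × 15 = 24.41 mm
mid-season: 1.11 × 6.31 × 35 = 245.14 mm
late-season: 0.34 × 4.95 × 25 = 42.08 mm
Seasonal total = 311.63 mm

312 mm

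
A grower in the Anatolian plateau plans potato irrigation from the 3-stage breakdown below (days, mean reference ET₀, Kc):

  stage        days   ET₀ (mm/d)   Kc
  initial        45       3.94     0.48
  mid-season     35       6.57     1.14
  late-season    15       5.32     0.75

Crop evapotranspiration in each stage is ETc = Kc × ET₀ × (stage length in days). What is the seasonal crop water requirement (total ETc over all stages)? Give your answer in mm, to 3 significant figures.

initial: 0.48 × 3.94 × 45 = 85.10 mm
mid-season: 1.14 × 6.57 × 35 = 262.14 mm
late-season: 0.75 × 5.32 × 15 = 59.85 mm
Seasonal total = 407.09 mm

407 mm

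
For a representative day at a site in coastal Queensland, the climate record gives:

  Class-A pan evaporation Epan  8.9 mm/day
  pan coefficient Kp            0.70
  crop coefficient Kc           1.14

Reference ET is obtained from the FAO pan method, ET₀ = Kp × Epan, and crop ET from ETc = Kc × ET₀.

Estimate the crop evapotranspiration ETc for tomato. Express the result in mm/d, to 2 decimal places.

7.10 mm/d

ET₀ = 0.70 × 8.9 = 6.2300 mm/d
ETc = Kc × ET₀ = 1.14 × 6.2300 = 7.1022 mm/d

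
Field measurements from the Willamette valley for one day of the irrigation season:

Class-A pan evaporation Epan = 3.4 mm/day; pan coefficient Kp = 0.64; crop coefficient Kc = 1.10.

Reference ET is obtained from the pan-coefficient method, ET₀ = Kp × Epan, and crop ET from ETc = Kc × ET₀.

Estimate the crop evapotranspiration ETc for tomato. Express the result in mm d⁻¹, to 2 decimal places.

2.39 mm d⁻¹

ET₀ = 0.64 × 3.4 = 2.1760 mm/d
ETc = Kc × ET₀ = 1.10 × 2.1760 = 2.3936 mm/d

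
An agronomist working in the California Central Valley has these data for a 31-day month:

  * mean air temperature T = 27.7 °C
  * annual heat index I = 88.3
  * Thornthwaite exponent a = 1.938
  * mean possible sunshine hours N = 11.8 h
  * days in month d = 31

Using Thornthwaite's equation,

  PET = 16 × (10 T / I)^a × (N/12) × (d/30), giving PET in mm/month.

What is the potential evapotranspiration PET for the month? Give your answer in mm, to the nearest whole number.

149 mm

10T/I = 10 × 27.7 / 88.3 = 3.1370
(10T/I)^a = 3.1370^1.938 = 9.1674
Uncorrected PET = 16 × 9.1674 = 146.678 mm
Correction = (N/12)(d/30) = (11.8/12)(31/30) = 1.0161
PET = 146.678 × 1.0161 = 149.040 mm/month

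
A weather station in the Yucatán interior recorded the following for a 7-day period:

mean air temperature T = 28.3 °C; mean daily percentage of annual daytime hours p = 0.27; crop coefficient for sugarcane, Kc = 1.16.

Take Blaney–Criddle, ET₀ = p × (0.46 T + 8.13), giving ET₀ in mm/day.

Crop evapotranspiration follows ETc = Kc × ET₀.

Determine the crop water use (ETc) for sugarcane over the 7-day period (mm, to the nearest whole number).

46 mm

ET₀ = 0.27 × (0.46 × 28.3 + 8.13) = 0.27 × 21.148 = 5.7100 mm/d
ETc = Kc × ET₀ = 1.16 × 5.7100 = 6.6236 mm/d
Over 7 days: 6.6236 × 7 = 46.365 mm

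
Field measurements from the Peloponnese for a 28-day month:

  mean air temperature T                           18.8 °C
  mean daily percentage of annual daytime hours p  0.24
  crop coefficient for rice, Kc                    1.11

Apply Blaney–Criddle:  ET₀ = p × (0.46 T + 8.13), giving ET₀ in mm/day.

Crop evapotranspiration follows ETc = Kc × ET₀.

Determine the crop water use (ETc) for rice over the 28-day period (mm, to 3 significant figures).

125 mm

ET₀ = 0.24 × (0.46 × 18.8 + 8.13) = 0.24 × 16.778 = 4.0267 mm/d
ETc = Kc × ET₀ = 1.11 × 4.0267 = 4.4696 mm/d
Over 28 days: 4.4696 × 28 = 125.149 mm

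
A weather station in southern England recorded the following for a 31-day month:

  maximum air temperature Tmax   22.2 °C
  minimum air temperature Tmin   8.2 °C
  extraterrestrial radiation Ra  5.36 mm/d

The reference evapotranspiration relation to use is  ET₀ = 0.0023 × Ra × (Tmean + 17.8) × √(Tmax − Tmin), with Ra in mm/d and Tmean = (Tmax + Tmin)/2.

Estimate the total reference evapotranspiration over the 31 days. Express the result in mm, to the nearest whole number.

47 mm

Tmean = (22.2 + 8.2)/2 = 15.20 °C
ET₀ = 0.0023 × 5.36 × (15.20 + 17.8) × √14.0 = 0.0023 × 5.36 × 33.00 × 3.7417 = 1.5222 mm/d
Over 31 days: 1.5222 × 31 = 47.188 mm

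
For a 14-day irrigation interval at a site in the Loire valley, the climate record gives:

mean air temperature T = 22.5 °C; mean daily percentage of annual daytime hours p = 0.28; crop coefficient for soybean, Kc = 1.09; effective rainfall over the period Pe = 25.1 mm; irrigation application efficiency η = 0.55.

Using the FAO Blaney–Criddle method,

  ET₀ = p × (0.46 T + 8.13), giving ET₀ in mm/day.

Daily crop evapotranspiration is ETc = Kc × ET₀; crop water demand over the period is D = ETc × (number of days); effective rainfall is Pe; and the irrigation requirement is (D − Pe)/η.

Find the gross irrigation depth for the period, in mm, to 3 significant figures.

97.9 mm

ET₀ = 0.28 × (0.46 × 22.5 + 8.13) = 0.28 × 18.480 = 5.1744 mm/d
ETc = Kc × ET₀ = 1.09 × 5.1744 = 5.6401 mm/d
Crop demand D = ETc × 14 d = 5.6401 × 14 = 78.961 mm
D − Pe = 78.961 − 25.1 = 53.861 mm
Gross irrigation = 53.861 / 0.55 = 97.929 mm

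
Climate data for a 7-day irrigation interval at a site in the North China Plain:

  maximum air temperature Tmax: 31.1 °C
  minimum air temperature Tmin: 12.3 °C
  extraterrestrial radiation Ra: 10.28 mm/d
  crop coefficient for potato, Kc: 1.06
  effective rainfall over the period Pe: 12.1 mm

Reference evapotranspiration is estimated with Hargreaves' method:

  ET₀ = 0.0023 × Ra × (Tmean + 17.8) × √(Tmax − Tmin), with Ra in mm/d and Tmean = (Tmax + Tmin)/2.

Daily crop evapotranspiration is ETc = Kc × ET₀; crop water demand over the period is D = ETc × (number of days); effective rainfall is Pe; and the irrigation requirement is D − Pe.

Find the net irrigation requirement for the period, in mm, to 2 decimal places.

17.95 mm

Tmean = (31.1 + 12.3)/2 = 21.70 °C
ET₀ = 0.0023 × 10.28 × (21.70 + 17.8) × √18.8 = 0.0023 × 10.28 × 39.50 × 4.3359 = 4.0495 mm/d
ETc = Kc × ET₀ = 1.06 × 4.0495 = 4.2925 mm/d
Crop demand D = ETc × 7 d = 4.2925 × 7 = 30.048 mm
D − Pe = 30.048 − 12.1 = 17.948 mm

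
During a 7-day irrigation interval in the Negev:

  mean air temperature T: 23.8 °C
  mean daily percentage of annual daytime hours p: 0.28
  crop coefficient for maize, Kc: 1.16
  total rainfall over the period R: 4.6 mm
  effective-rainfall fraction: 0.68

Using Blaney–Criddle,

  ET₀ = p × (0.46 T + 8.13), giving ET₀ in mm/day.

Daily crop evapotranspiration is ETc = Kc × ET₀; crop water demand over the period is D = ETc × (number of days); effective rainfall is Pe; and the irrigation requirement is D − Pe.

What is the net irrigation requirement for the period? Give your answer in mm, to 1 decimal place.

ET₀ = 0.28 × (0.46 × 23.8 + 8.13) = 0.28 × 19.078 = 5.3418 mm/d
ETc = Kc × ET₀ = 1.16 × 5.3418 = 6.1965 mm/d
Crop demand D = ETc × 7 d = 6.1965 × 7 = 43.376 mm
Pe = 0.68 × 4.6 = 3.128 mm
D − Pe = 43.376 − 3.128 = 40.248 mm

40.2 mm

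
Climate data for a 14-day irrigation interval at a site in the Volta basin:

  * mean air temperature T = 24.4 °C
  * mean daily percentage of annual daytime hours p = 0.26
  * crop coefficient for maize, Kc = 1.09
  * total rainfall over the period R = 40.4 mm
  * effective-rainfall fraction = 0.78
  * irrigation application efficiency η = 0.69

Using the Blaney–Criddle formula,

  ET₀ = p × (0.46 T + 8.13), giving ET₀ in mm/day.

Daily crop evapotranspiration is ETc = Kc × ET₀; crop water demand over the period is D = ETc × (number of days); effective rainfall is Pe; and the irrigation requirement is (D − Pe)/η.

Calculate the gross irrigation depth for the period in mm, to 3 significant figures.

65.6 mm

ET₀ = 0.26 × (0.46 × 24.4 + 8.13) = 0.26 × 19.354 = 5.0320 mm/d
ETc = Kc × ET₀ = 1.09 × 5.0320 = 5.4849 mm/d
Crop demand D = ETc × 14 d = 5.4849 × 14 = 76.789 mm
Pe = 0.78 × 40.4 = 31.512 mm
D − Pe = 76.789 − 31.512 = 45.277 mm
Gross irrigation = 45.277 / 0.69 = 65.619 mm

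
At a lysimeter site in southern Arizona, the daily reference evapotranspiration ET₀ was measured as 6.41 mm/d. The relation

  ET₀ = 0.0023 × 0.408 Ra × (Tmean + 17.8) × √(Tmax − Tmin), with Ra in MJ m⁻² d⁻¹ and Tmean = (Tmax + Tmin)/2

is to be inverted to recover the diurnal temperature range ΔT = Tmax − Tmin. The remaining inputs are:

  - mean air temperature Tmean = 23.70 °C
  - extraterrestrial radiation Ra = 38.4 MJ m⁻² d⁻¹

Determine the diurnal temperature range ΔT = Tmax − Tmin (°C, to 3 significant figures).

18.4 °C

√ΔT = ET₀ / [0.0023 × 0.408 × Ra × (Tmean+17.8)] = 6.41 / (0.0023 × 15.6672 × 41.50) = 4.2864
ΔT = 4.2864² = 18.373 °C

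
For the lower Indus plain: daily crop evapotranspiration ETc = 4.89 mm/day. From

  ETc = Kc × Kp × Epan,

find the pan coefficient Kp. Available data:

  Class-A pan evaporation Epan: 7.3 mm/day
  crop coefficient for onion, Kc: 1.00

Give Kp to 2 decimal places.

ETc = Kc × Kp × Epan  ⇒  Kp = ETc / (Kc × Epan)
Kp = 4.89 / (1.00 × 7.3) = 4.89 / 7.300 = 0.6699

0.67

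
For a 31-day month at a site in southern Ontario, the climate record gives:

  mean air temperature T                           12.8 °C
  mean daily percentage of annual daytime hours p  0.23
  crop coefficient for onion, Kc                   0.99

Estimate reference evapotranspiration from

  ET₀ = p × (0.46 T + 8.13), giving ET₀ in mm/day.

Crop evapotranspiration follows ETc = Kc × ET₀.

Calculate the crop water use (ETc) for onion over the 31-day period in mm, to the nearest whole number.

ET₀ = 0.23 × (0.46 × 12.8 + 8.13) = 0.23 × 14.018 = 3.2241 mm/d
ETc = Kc × ET₀ = 0.99 × 3.2241 = 3.1919 mm/d
Over 31 days: 3.1919 × 31 = 98.949 mm

99 mm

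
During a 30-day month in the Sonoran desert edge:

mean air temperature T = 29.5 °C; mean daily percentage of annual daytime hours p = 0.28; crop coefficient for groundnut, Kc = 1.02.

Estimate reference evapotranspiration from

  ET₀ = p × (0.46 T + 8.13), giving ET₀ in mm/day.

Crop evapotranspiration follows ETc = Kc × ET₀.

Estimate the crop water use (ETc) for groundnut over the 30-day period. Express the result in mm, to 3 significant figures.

186 mm

ET₀ = 0.28 × (0.46 × 29.5 + 8.13) = 0.28 × 21.700 = 6.0760 mm/d
ETc = Kc × ET₀ = 1.02 × 6.0760 = 6.1975 mm/d
Over 30 days: 6.1975 × 30 = 185.925 mm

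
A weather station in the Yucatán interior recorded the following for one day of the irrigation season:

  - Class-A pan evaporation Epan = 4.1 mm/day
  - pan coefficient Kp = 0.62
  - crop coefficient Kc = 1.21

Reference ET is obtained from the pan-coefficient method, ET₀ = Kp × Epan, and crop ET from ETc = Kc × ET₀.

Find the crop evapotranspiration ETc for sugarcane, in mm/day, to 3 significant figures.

3.08 mm/day

ET₀ = 0.62 × 4.1 = 2.5420 mm/d
ETc = Kc × ET₀ = 1.21 × 2.5420 = 3.0758 mm/d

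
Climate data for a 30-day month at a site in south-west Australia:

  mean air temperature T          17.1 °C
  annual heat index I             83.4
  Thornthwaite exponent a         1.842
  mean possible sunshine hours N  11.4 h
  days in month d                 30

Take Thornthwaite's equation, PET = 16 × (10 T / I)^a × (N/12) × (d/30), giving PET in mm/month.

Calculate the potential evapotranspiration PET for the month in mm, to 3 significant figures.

10T/I = 10 × 17.1 / 83.4 = 2.0504
(10T/I)^a = 2.0504^1.842 = 3.7532
Uncorrected PET = 16 × 3.7532 = 60.051 mm
Correction = (N/12)(d/30) = (11.4/12)(30/30) = 0.9500
PET = 60.051 × 0.9500 = 57.048 mm/month

57.0 mm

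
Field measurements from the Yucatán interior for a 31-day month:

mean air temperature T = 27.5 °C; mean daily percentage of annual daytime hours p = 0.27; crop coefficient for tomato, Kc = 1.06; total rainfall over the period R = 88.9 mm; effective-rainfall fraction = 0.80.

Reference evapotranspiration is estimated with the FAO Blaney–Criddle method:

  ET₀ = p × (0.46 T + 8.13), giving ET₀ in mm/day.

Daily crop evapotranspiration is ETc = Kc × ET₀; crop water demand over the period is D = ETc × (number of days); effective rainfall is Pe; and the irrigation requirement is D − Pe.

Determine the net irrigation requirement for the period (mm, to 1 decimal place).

113.2 mm

ET₀ = 0.27 × (0.46 × 27.5 + 8.13) = 0.27 × 20.780 = 5.6106 mm/d
ETc = Kc × ET₀ = 1.06 × 5.6106 = 5.9472 mm/d
Crop demand D = ETc × 31 d = 5.9472 × 31 = 184.363 mm
Pe = 0.80 × 88.9 = 71.120 mm
D − Pe = 184.363 − 71.120 = 113.243 mm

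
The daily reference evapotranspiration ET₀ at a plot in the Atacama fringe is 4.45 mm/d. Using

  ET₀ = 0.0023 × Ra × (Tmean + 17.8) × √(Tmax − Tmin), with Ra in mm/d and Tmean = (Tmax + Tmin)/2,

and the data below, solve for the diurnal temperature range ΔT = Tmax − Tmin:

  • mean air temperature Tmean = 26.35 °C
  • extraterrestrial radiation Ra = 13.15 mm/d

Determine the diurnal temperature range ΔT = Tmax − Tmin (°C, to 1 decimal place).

11.1 °C

√ΔT = ET₀ / [0.0023 × Ra × (Tmean+17.8)] = 4.45 / (0.0023 × 13.15 × 44.15) = 3.3325
ΔT = 3.3325² = 11.106 °C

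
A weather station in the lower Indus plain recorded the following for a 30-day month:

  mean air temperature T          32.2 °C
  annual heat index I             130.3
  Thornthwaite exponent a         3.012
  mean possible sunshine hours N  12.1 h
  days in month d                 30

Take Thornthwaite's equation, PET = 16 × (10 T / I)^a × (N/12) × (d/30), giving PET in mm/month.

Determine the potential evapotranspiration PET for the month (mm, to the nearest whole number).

246 mm

10T/I = 10 × 32.2 / 130.3 = 2.4712
(10T/I)^a = 2.4712^3.012 = 15.2559
Uncorrected PET = 16 × 15.2559 = 244.094 mm
Correction = (N/12)(d/30) = (12.1/12)(30/30) = 1.0083
PET = 244.094 × 1.0083 = 246.120 mm/month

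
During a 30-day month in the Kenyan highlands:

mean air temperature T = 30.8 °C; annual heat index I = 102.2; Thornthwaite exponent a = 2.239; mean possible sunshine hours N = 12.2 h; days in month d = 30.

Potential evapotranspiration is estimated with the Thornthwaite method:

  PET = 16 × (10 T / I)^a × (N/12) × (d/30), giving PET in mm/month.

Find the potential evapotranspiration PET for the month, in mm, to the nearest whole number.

192 mm

10T/I = 10 × 30.8 / 102.2 = 3.0137
(10T/I)^a = 3.0137^2.239 = 11.8224
Uncorrected PET = 16 × 11.8224 = 189.158 mm
Correction = (N/12)(d/30) = (12.2/12)(30/30) = 1.0167
PET = 189.158 × 1.0167 = 192.317 mm/month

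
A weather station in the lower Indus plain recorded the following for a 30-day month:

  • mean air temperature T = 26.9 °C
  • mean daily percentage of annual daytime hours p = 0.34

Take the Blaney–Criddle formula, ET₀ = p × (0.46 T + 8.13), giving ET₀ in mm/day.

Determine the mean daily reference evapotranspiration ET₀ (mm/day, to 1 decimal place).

7.0 mm/day

ET₀ = 0.34 × (0.46 × 26.9 + 8.13) = 0.34 × 20.504 = 6.9714 mm/d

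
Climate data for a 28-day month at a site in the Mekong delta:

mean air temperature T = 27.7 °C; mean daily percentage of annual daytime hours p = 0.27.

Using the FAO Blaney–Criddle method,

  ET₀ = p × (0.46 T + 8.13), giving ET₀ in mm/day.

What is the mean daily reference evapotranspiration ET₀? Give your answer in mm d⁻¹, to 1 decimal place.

5.6 mm d⁻¹

ET₀ = 0.27 × (0.46 × 27.7 + 8.13) = 0.27 × 20.872 = 5.6354 mm/d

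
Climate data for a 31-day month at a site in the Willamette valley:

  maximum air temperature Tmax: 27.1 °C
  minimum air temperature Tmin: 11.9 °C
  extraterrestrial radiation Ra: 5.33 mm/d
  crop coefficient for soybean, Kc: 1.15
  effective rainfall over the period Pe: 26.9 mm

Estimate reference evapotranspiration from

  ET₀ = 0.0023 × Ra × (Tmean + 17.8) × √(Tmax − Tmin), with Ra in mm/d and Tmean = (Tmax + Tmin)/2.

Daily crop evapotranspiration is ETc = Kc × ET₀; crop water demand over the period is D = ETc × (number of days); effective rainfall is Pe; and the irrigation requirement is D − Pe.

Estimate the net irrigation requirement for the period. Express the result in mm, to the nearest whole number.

37 mm

Tmean = (27.1 + 11.9)/2 = 19.50 °C
ET₀ = 0.0023 × 5.33 × (19.50 + 17.8) × √15.2 = 0.0023 × 5.33 × 37.30 × 3.8987 = 1.7827 mm/d
ETc = Kc × ET₀ = 1.15 × 1.7827 = 2.0501 mm/d
Crop demand D = ETc × 31 d = 2.0501 × 31 = 63.553 mm
D − Pe = 63.553 − 26.9 = 36.653 mm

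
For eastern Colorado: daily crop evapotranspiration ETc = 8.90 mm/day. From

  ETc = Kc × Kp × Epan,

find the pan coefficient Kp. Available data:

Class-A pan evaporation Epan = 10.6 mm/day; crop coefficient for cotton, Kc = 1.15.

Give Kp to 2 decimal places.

ETc = Kc × Kp × Epan  ⇒  Kp = ETc / (Kc × Epan)
Kp = 8.90 / (1.15 × 10.6) = 8.90 / 12.190 = 0.7301

0.73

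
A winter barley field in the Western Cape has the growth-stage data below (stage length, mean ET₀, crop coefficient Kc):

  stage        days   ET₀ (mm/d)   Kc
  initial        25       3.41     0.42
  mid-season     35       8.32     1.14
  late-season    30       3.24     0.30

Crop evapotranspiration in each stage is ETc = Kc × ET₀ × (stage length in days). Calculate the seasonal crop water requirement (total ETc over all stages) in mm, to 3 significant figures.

397 mm

initial: 0.42 × 3.41 × 25 = 35.81 mm
mid-season: 1.14 × 8.32 × 35 = 331.97 mm
late-season: 0.30 × 3.24 × 30 = 29.16 mm
Seasonal total = 396.94 mm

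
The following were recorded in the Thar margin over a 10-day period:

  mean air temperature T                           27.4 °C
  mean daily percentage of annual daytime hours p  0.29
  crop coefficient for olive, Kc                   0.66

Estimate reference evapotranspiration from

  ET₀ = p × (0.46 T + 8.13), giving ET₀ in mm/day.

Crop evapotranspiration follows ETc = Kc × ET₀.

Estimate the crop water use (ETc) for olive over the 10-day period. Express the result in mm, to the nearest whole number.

ET₀ = 0.29 × (0.46 × 27.4 + 8.13) = 0.29 × 20.734 = 6.0129 mm/d
ETc = Kc × ET₀ = 0.66 × 6.0129 = 3.9685 mm/d
Over 10 days: 3.9685 × 10 = 39.685 mm

40 mm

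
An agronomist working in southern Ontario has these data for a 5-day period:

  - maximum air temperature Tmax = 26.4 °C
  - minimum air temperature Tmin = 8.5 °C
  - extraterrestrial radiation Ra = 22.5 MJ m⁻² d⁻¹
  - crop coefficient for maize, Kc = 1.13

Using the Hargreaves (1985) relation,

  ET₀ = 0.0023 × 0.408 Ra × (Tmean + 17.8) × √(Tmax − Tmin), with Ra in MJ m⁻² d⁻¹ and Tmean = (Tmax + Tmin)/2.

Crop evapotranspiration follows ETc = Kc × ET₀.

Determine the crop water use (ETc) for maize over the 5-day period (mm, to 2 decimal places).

Tmean = (26.4 + 8.5)/2 = 17.45 °C
0.408 Ra = 0.408 × 22.5 = 9.1800 mm/d equivalent
ET₀ = 0.0023 × 9.1800 × (17.45 + 17.8) × √17.9 = 0.0023 × 9.1800 × 35.25 × 4.2308 = 3.1489 mm/d
ETc = Kc × ET₀ = 1.13 × 3.1489 = 3.5583 mm/d
Over 5 days: 3.5583 × 5 = 17.792 mm

17.79 mm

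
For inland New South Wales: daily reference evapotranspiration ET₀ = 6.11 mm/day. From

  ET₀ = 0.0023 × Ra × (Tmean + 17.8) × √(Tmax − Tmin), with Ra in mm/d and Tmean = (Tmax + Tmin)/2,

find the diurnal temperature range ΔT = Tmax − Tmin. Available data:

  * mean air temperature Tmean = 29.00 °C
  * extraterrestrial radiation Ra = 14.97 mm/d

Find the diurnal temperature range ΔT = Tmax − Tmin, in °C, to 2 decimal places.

√ΔT = ET₀ / [0.0023 × Ra × (Tmean+17.8)] = 6.11 / (0.0023 × 14.97 × 46.80) = 3.7918
ΔT = 3.7918² = 14.378 °C

14.38 °C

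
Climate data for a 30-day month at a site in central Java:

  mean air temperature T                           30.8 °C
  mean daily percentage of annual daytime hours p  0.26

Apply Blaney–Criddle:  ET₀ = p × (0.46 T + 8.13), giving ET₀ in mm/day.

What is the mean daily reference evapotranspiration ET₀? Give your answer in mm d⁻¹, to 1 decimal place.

5.8 mm d⁻¹

ET₀ = 0.26 × (0.46 × 30.8 + 8.13) = 0.26 × 22.298 = 5.7975 mm/d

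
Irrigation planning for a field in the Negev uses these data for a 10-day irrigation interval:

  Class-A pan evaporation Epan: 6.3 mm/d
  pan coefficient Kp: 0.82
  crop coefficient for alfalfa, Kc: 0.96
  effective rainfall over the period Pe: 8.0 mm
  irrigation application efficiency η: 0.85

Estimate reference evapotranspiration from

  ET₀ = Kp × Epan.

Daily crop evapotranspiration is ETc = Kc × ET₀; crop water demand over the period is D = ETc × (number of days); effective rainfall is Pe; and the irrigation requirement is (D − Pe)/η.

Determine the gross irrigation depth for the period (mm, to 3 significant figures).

ET₀ = 0.82 × 6.3 = 5.1660 mm/d
ETc = Kc × ET₀ = 0.96 × 5.1660 = 4.9594 mm/d
Crop demand D = ETc × 10 d = 4.9594 × 10 = 49.594 mm
D − Pe = 49.594 − 8.0 = 41.594 mm
Gross irrigation = 41.594 / 0.85 = 48.934 mm

48.9 mm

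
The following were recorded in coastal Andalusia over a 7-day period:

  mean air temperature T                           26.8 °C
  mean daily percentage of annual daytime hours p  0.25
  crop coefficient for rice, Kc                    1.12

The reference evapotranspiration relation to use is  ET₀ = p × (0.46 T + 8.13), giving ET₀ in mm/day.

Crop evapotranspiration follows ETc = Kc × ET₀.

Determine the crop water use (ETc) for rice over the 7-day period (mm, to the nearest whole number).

ET₀ = 0.25 × (0.46 × 26.8 + 8.13) = 0.25 × 20.458 = 5.1145 mm/d
ETc = Kc × ET₀ = 1.12 × 5.1145 = 5.7282 mm/d
Over 7 days: 5.7282 × 7 = 40.097 mm

40 mm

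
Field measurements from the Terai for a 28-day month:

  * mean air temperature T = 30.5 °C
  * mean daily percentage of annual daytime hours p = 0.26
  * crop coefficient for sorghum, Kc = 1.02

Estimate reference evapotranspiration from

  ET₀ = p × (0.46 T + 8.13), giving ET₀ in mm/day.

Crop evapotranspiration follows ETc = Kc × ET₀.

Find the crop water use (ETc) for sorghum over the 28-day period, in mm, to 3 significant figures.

165 mm

ET₀ = 0.26 × (0.46 × 30.5 + 8.13) = 0.26 × 22.160 = 5.7616 mm/d
ETc = Kc × ET₀ = 1.02 × 5.7616 = 5.8768 mm/d
Over 28 days: 5.8768 × 28 = 164.550 mm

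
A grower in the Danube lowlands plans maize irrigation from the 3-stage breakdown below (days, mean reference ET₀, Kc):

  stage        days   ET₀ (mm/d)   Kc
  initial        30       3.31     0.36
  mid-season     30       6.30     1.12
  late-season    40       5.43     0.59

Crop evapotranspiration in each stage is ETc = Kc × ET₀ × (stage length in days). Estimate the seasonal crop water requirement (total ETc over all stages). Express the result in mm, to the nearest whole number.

376 mm

initial: 0.36 × 3.31 × 30 = 35.75 mm
mid-season: 1.12 × 6.30 × 30 = 211.68 mm
late-season: 0.59 × 5.43 × 40 = 128.15 mm
Seasonal total = 375.58 mm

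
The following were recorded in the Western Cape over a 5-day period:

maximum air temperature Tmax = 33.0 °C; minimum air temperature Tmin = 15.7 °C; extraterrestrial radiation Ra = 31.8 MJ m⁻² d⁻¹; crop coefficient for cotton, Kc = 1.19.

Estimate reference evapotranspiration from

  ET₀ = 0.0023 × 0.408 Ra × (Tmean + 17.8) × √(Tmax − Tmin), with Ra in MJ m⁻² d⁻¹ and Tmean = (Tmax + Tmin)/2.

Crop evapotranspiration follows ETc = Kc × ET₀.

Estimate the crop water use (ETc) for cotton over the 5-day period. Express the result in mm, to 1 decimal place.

Tmean = (33.0 + 15.7)/2 = 24.35 °C
0.408 Ra = 0.408 × 31.8 = 12.9744 mm/d equivalent
ET₀ = 0.0023 × 12.9744 × (24.35 + 17.8) × √17.3 = 0.0023 × 12.9744 × 42.15 × 4.1593 = 5.2316 mm/d
ETc = Kc × ET₀ = 1.19 × 5.2316 = 6.2256 mm/d
Over 5 days: 6.2256 × 5 = 31.128 mm

31.1 mm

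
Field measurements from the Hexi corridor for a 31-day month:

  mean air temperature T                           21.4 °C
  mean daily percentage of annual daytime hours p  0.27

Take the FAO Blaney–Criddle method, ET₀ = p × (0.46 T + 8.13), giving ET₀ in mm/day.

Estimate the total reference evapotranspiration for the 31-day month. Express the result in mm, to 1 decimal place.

150.4 mm

ET₀ = 0.27 × (0.46 × 21.4 + 8.13) = 0.27 × 17.974 = 4.8530 mm/d
Monthly total = 4.8530 × 31 = 150.443 mm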